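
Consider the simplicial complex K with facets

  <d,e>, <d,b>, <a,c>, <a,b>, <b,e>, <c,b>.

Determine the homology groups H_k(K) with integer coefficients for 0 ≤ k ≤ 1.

Order the vertices as a < b < c < d < e. Listing each simplex with vertices in this order, K has dimension 1 with simplices:

  0-simplices (5): a, b, c, d, e
  1-simplices (6): ab, ac, bc, bd, be, de

so the chain groups are C_0 ≅ Z^5, C_1 ≅ Z^6.

Boundary ∂_1: C_1 → C_0 is given by ∂[p,q] = [q] − [p].
This gives a 5×6 integer matrix of rank 4; reducing to Smith normal form yields diagonal entries (1,1,1,1).

Computing H_k = (kernel of ∂_k) / (image of ∂_{k+1}):

  H_0: rank C_0 − rank ∂_1 = 5 − 4 = 1, and the invariant factors of ∂_1 are all 1, so H_0 ≅ Z.
  H_1: rank ker ∂_1 − rank ∂_2 = (6 − 4) − 0 = 2, and there is no ∂_2, so H_1 ≅ Z^2.

(K is a triangulation of a wedge of 2 circles.)

H_0 = Z,  H_1 = Z^2.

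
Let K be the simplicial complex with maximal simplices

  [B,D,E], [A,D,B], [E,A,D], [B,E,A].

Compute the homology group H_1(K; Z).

Order the vertices as A < B < D < E. Listing each simplex with vertices in this order, K has dimension 2 with simplices:

  0-simplices (4): A, B, D, E
  1-simplices (6): AB, AD, AE, BD, BE, DE
  2-simplices (4): ABD, ABE, ADE, BDE

so the chain groups are C_0 ≅ Z^4, C_1 ≅ Z^6, C_2 ≅ Z^4.

∂_1: C_1 → C_0 is given by ∂[p,q] = [q] − [p].
As a 4×6 matrix over Z this has rank 3, with invariant factors (1,1,1).

∂_2: C_2 → C_1 acts by ∂[p,q,r] = [q,r] − [p,r] + [p,q]. For instance
  ∂BDE = DE − BE + BD,
  ∂ABD = BD − AD + AB.
As a 6×4 matrix over Z this has rank 3, with invariant factors (1,1,1).

Now H_k = ker ∂_k / im ∂_{k+1}, so:

  H_1: rank ker ∂_1 − rank ∂_2 = (6 − 3) − 3 = 0, and the invariant factors of ∂_2 are all 1, so H_1 = 0.

H_1 ≅ 0.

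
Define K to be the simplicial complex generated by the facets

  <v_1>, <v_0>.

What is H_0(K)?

Order the vertices as v_0 < v_1. Listing each simplex with vertices in this order, K has dimension 0 with simplices:

  0-simplices (2): [v_0], [v_1]

giving chain groups C_0 ≅ Z^2.

From H_k ≅ ker(∂_k) / im(∂_{k+1}) we obtain:

  H_0: rank C_0 − rank ∂_1 = 2 − 0 = 2, and there is no ∂_1, so H_0 ≅ Z^2.

(K is a triangulation of a set of 2 points.)

H_0 = Z^2.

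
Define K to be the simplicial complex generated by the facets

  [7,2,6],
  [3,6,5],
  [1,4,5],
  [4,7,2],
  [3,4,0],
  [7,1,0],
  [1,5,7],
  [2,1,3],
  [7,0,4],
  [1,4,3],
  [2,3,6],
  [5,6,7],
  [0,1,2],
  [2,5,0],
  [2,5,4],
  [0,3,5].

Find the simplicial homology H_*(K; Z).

Order the vertices as 0 < 1 < 2 < 3 < 4 < 5 < 6 < 7. Listing each simplex with vertices in this order, K has dimension 2 with simplices:

  0-simplices (8): [0], [1], [2], [3], [4], [5], [6], [7]
  1-simplices (24): (24 of them)
  2-simplices (16): [0,1,2], [0,1,7], [0,2,5], [0,3,4], [0,3,5], [0,4,7], [1,2,3], [1,3,4], [1,4,5], [1,5,7], [2,3,6], [2,4,5], [2,4,7], [2,6,7], [3,5,6], [5,6,7]

Hence C_0 ≅ Z^8, C_1 ≅ Z^24, C_2 ≅ Z^16.

Boundary ∂_1: C_1 → C_0 sends each edge [p,q] (with p < q) to q − p.
This gives a 8×24 integer matrix of rank 7; reducing to Smith normal form yields diagonal entries (1,1,1,1,1,1,1).

∂_2: C_2 → C_1 sends each 2-simplex [p,q,r] to [q,r] − [p,r] + [p,q]. For instance
  ∂[0,3,4] = [3,4] − [0,4] + [0,3],
  ∂[0,1,2] = [1,2] − [0,2] + [0,1].
This gives a 24×16 integer matrix of rank 15; reducing to Smith normal form yields diagonal entries (1,1,1,1,1,1,1,1,1,1,1,1,1,1,1).

Now H_k = ker ∂_k / im ∂_{k+1}, so:

  H_0: rank C_0 − rank ∂_1 = 8 − 7 = 1, and the invariant factors of ∂_1 are all 1, so H_0 = Z.
  H_1: rank ker ∂_1 − rank ∂_2 = (24 − 7) − 15 = 2, and the invariant factors of ∂_2 are all 1, so H_1 = Z^2.
  H_2: rank ker ∂_2 − rank ∂_3 = (16 − 15) − 0 = 1, and there is no ∂_3, so H_2 = Z.

H_0 = Z,  H_1 = Z^2,  H_2 = Z.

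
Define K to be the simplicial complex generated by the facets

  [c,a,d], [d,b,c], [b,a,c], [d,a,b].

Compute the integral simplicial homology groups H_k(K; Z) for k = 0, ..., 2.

H_0 = Z,  H_1 = 0,  H_2 = Z.

Fix the vertex order a < b < c < d and write every simplex with vertices in increasing order. Then dim K = 2 and the simplices of K are:

  0-simplices (4): a, b, c, d
  1-simplices (6): ab, ac, ad, bc, bd, cd
  2-simplices (4): abc, abd, acd, bcd

Hence C_0 ≅ Z^4, C_1 ≅ Z^6, C_2 ≅ Z^4.

Boundary ∂_1: C_1 → C_0 maps an edge to its endpoints' difference, ∂[p,q] = q − p. For instance
  ∂bd = d − b.
This gives a 4×6 integer matrix of rank 3; reducing to Smith normal form yields diagonal entries (1,1,1).

The boundary map ∂_2: C_2 → C_1 sends each 2-simplex [p,q,r] to [q,r] − [p,r] + [p,q]. For instance
  ∂abd = bd − ad + ab,
  ∂abc = bc − ac + ab.
As a 6×4 matrix over Z this has rank 3, with invariant factors (1,1,1).

Computing H_k = (kernel of ∂_k) / (image of ∂_{k+1}):

  H_0: rank C_0 − rank ∂_1 = 4 − 3 = 1, and the invariant factors of ∂_1 are all 1, so H_0 = Z.
  H_1: rank ker ∂_1 − rank ∂_2 = (6 − 3) − 3 = 0, and the invariant factors of ∂_2 are all 1, so H_1 = 0.
  H_2: rank ker ∂_2 − rank ∂_3 = (4 − 3) − 0 = 1, and there is no ∂_3, so H_2 = Z.

As a check, the Euler characteristic is 4 − 6 + 4 = 2, which agrees with 1 − 0 + 1 = 2.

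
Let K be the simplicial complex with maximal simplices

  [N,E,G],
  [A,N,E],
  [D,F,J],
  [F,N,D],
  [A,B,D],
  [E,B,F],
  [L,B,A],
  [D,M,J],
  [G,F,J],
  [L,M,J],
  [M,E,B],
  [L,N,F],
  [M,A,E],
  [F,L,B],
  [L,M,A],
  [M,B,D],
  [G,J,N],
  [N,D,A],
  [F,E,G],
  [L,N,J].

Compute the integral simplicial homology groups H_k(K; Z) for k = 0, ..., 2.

H_0 = Z,  H_1 = Z ⊕ Z/2,  H_2 = 0.

Take the total order A < B < D < E < F < G < J < L < M < N on the vertex set. Then K (dimension 2) consists of the simplices:

  0-simplices (10): A, B, D, E, F, G, J, L, M, N
  1-simplices (30): AB, AD, AE, AL, AM, AN, BD, BE, BF, BL, BM, DF, DJ, DM, DN, EF, EG, EM, EN, FG, FJ, FL, FN, GJ, GN, JL, JM, JN, LM, LN
  2-simplices (20): ABD, ABL, ADN, AEM, AEN, ALM, BDM, BEF, BEM, BFL, DFJ, DFN, DJM, EFG, EGN, FGJ, FLN, GJN, JLM, JLN

Hence C_0 ≅ Z^10, C_1 ≅ Z^30, C_2 ≅ Z^20.

The boundary map ∂_1: C_1 → C_0 maps an edge to its endpoints' difference, ∂[p,q] = q − p. For instance
  ∂LM = M − L.
As a 10×30 matrix over Z this has rank 9, with invariant factors (1,1,1,1,1,1,1,1,1).

∂_2: C_2 → C_1 sends each 2-simplex [p,q,r] to [q,r] − [p,r] + [p,q]. For instance
  ∂ABL = BL − AL + AB,
  ∂EFG = FG − EG + EF.
This gives a 30×20 integer matrix of rank 20; reducing to Smith normal form yields diagonal entries (1,1,1,1,1,1,1,1,1,1,1,1,1,1,1,1,1,1,1,2).

Now H_k = ker ∂_k / im ∂_{k+1}, so:

  H_0: rank C_0 − rank ∂_1 = 10 − 9 = 1, and the invariant factors of ∂_1 are all 1, so H_0 = Z.
  H_1: rank ker ∂_1 − rank ∂_2 = (30 − 9) − 20 = 1, and ∂_2 has invariant factor 2 > 1, so H_1 = Z ⊕ Z/2.
  H_2: rank ker ∂_2 − rank ∂_3 = (20 − 20) − 0 = 0, and there is no ∂_3, so H_2 = 0.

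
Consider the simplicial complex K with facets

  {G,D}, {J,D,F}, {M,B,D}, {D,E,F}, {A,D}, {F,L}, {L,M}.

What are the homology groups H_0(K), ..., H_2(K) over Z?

H_0 = Z,  H_1 = Z,  H_2 = 0.

Fix the vertex order A < B < D < E < F < G < J < L < M and write every simplex with vertices in increasing order. Then dim K = 2 and the simplices of K are:

  0-simplices (9): A, B, D, E, F, G, J, L, M
  1-simplices (12): AD, BD, BM, DE, DF, DG, DJ, DM, EF, FJ, FL, LM
  2-simplices (3): BDM, DEF, DFJ

giving chain groups C_0 ≅ Z^9, C_1 ≅ Z^12, C_2 ≅ Z^3.

∂_1: C_1 → C_0 maps an edge to its endpoints' difference, ∂[p,q] = q − p. For instance
  ∂EF = F − E.
The resulting 9×12 matrix has rank 8, and its Smith normal form has invariant factors (1,1,1,1,1,1,1,1).

∂_2: C_2 → C_1 acts by ∂[p,q,r] = [q,r] − [p,r] + [p,q]. For instance
  ∂BDM = DM − BM + BD,
  ∂DFJ = FJ − DJ + DF.
This gives a 12×3 integer matrix of rank 3; reducing to Smith normal form yields diagonal entries (1,1,1).

Reading off H_k = ker ∂_k / im ∂_{k+1}:

  H_0: rank C_0 − rank ∂_1 = 9 − 8 = 1, and the invariant factors of ∂_1 are all 1, so H_0 ≅ Z.
  H_1: rank ker ∂_1 − rank ∂_2 = (12 − 8) − 3 = 1, and the invariant factors of ∂_2 are all 1, so H_1 ≅ Z.
  H_2: rank ker ∂_2 − rank ∂_3 = (3 − 3) − 0 = 0, and there is no ∂_3, so H_2 ≅ 0.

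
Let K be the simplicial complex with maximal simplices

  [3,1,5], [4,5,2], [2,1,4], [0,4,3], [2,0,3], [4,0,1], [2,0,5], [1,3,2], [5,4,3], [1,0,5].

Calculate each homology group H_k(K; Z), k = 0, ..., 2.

H_0 = Z,  H_1 = Z/2,  H_2 = 0.

Order the vertices as 0 < 1 < 2 < 3 < 4 < 5. Listing each simplex with vertices in this order, K has dimension 2 with simplices:

  0-simplices (6): [0], [1], [2], [3], [4], [5]
  1-simplices (15): [0,1], [0,2], [0,3], [0,4], [0,5], [1,2], [1,3], [1,4], [1,5], [2,3], [2,4], [2,5], [3,4], [3,5], [4,5]
  2-simplices (10): [0,1,4], [0,1,5], [0,2,3], [0,2,5], [0,3,4], [1,2,3], [1,2,4], [1,3,5], [2,4,5], [3,4,5]

so the chain groups are C_0 ≅ Z^6, C_1 ≅ Z^15, C_2 ≅ Z^10.

∂_1: C_1 → C_0 sends each edge [p,q] (with p < q) to q − p. For instance
  ∂[0,4] = [4] − [0].
As a 6×15 matrix over Z this has rank 5, with invariant factors (1,1,1,1,1).

The boundary map ∂_2: C_2 → C_1 maps a triangle to the signed sum of its edges. For instance
  ∂[1,3,5] = [3,5] − [1,5] + [1,3],
  ∂[3,4,5] = [4,5] − [3,5] + [3,4].
As a 15×10 matrix over Z this has rank 10, with invariant factors (1,1,1,1,1,1,1,1,1,2).

From H_k ≅ ker(∂_k) / im(∂_{k+1}) we obtain:

  H_0: rank C_0 − rank ∂_1 = 6 − 5 = 1, and the invariant factors of ∂_1 are all 1, so H_0 = Z.
  H_1: rank ker ∂_1 − rank ∂_2 = (15 − 5) − 10 = 0, and ∂_2 has invariant factor 2 > 1, so H_1 = Z/2.
  H_2: rank ker ∂_2 − rank ∂_3 = (10 − 10) − 0 = 0, and there is no ∂_3, so H_2 = 0.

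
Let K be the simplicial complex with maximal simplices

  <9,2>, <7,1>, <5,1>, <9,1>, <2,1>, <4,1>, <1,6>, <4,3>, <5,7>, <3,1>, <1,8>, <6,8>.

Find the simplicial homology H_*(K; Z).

We work with the vertex ordering 1 < 2 < 3 < 4 < 5 < 6 < 7 < 8 < 9. The simplices of K, each written with vertices in increasing order, are:

  0-simplices (9): [1], [2], [3], [4], [5], [6], [7], [8], [9]
  1-simplices (12): [1,2], [1,3], [1,4], [1,5], [1,6], [1,7], [1,8], [1,9], [2,9], [3,4], [5,7], [6,8]

giving chain groups C_0 ≅ Z^9, C_1 ≅ Z^12.

Boundary ∂_1: C_1 → C_0 is given by ∂[p,q] = [q] − [p]. For instance
  ∂[1,9] = [9] − [1].
The 9×12 boundary matrix has rank 8 and Smith normal form diag(1,1,1,1,1,1,1,1).

From H_k ≅ ker(∂_k) / im(∂_{k+1}) we obtain:

  H_0: rank C_0 − rank ∂_1 = 9 − 8 = 1, and the invariant factors of ∂_1 are all 1, so H_0 ≅ Z.
  H_1: rank ker ∂_1 − rank ∂_2 = (12 − 8) − 0 = 4, and there is no ∂_2, so H_1 ≅ Z^4.

(K is a triangulation of a wedge of 4 circles.)

H_0 = Z,  H_1 = Z^4.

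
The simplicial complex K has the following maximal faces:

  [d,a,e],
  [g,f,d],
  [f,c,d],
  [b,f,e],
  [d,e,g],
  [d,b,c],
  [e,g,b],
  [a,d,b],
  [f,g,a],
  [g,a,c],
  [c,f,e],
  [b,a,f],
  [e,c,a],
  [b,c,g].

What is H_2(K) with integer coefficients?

Take the total order a < b < c < d < e < f < g on the vertex set. Then K (dimension 2) consists of the simplices:

  0-simplices (7): a, b, c, d, e, f, g
  1-simplices (21): ab, ac, ad, ae, af, ag, bc, bd, be, bf, bg, cd, ce, cf, cg, de, df, dg, ef, eg, fg
  2-simplices (14): abd, abf, ace, acg, ade, afg, bcd, bcg, bef, beg, cdf, cef, deg, dfg

Hence C_0 ≅ Z^7, C_1 ≅ Z^21, C_2 ≅ Z^14.

Boundary ∂_1: C_1 → C_0 maps an edge to its endpoints' difference, ∂[p,q] = q − p. For instance
  ∂ad = d − a.
As a 7×21 matrix over Z this has rank 6, with invariant factors (1,1,1,1,1,1).

Boundary ∂_2: C_2 → C_1 maps a triangle to the signed sum of its edges. For instance
  ∂acg = cg − ag + ac,
  ∂ace = ce − ae + ac.
The 21×14 boundary matrix has rank 13 and Smith normal form diag(1,1,1,1,1,1,1,1,1,1,1,1,1).

Now H_k = ker ∂_k / im ∂_{k+1}, so:

  H_2: rank ker ∂_2 − rank ∂_3 = (14 − 13) − 0 = 1, and there is no ∂_3, so H_2 ≅ Z.

H_2 = Z.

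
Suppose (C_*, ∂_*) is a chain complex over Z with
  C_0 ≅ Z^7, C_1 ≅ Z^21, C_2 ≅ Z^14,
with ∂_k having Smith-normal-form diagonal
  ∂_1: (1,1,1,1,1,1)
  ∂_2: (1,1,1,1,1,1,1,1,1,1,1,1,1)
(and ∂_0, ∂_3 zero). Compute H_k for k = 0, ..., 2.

H_0 = Z,  H_1 = Z^2,  H_2 = Z.

H_0: b_0 = 7 − 0 − 6 = 1; torsion from ∂_1 factors > 1: none. So H_0 = Z.
H_1: b_1 = 21 − 6 − 13 = 2; torsion from ∂_2 factors > 1: none. So H_1 = Z^2.
H_2: b_2 = 14 − 13 − 0 = 1; torsion from ∂_3 factors > 1: none. So H_2 = Z.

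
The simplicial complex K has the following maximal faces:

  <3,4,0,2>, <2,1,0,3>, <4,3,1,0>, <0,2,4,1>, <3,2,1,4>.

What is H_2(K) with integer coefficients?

H_2 ≅ 0.

Fix the vertex order 0 < 1 < 2 < 3 < 4 and write every simplex with vertices in increasing order. Then dim K = 3 and the simplices of K are:

  0-simplices (5): [0], [1], [2], [3], [4]
  1-simplices (10): [0,1], [0,2], [0,3], [0,4], [1,2], [1,3], [1,4], [2,3], [2,4], [3,4]
  2-simplices (10): [0,1,2], [0,1,3], [0,1,4], [0,2,3], [0,2,4], [0,3,4], [1,2,3], [1,2,4], [1,3,4], [2,3,4]
  3-simplices (5): [0,1,2,3], [0,1,2,4], [0,1,3,4], [0,2,3,4], [1,2,3,4]

giving chain groups C_0 ≅ Z^5, C_1 ≅ Z^10, C_2 ≅ Z^10, C_3 ≅ Z^5.

Boundary ∂_1: C_1 → C_0 is given by ∂[p,q] = [q] − [p].
This gives a 5×10 integer matrix of rank 4; reducing to Smith normal form yields diagonal entries (1,1,1,1).

∂_2: C_2 → C_1 acts by ∂[p,q,r] = [q,r] − [p,r] + [p,q]. For instance
  ∂[0,3,4] = [3,4] − [0,4] + [0,3],
  ∂[0,1,2] = [1,2] − [0,2] + [0,1].
This gives a 10×10 integer matrix of rank 6; reducing to Smith normal form yields diagonal entries (1,1,1,1,1,1).

The boundary map ∂_3: C_3 → C_2 sends each 3-simplex σ to the alternating sum Σ_i (−1)^i (σ with its i-th vertex removed). For instance
  ∂[0,1,3,4] = [1,3,4] − [0,3,4] + [0,1,4] − [0,1,3],
  ∂[0,1,2,4] = [1,2,4] − [0,2,4] + [0,1,4] − [0,1,2].
The resulting 10×5 matrix has rank 4, and its Smith normal form has invariant factors (1,1,1,1).

From H_k ≅ ker(∂_k) / im(∂_{k+1}) we obtain:

  H_2: rank ker ∂_2 − rank ∂_3 = (10 − 6) − 4 = 0, and the invariant factors of ∂_3 are all 1, so H_2 = 0.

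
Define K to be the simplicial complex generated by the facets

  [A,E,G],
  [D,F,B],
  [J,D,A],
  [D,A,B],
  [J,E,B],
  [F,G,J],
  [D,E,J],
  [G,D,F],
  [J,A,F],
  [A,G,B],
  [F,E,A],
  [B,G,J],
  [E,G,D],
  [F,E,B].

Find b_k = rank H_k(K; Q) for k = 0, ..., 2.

b_0 = 1, b_1 = 2, b_2 = 1.

Order the vertices as A < B < D < E < F < G < J. Listing each simplex with vertices in this order, K has dimension 2 with simplices:

  0-simplices (7): A, B, D, E, F, G, J
  1-simplices (21): AB, AD, AE, AF, AG, AJ, BD, BE, BF, BG, BJ, DE, DF, DG, DJ, EF, EG, EJ, FG, FJ, GJ
  2-simplices (14): ABD, ABG, ADJ, AEF, AEG, AFJ, BDF, BEF, BEJ, BGJ, DEG, DEJ, DFG, FGJ

Hence C_0 ≅ Z^7, C_1 ≅ Z^21, C_2 ≅ Z^14.

Boundary ∂_1: C_1 → C_0 is given by ∂[p,q] = [q] − [p].
As a 7×21 matrix over Z this has rank 6, with invariant factors (1,1,1,1,1,1).

Boundary ∂_2: C_2 → C_1 maps a triangle to the signed sum of its edges. For instance
  ∂AEG = EG − AG + AE,
  ∂DEJ = EJ − DJ + DE.
The 21×14 boundary matrix has rank 13 and Smith normal form diag(1,1,1,1,1,1,1,1,1,1,1,1,1).

Reading off H_k = ker ∂_k / im ∂_{k+1}:

  H_0: rank C_0 − rank ∂_1 = 7 − 6 = 1, and the invariant factors of ∂_1 are all 1, so H_0 = Z.
  H_1: rank ker ∂_1 − rank ∂_2 = (21 − 6) − 13 = 2, and the invariant factors of ∂_2 are all 1, so H_1 = Z^2.
  H_2: rank ker ∂_2 − rank ∂_3 = (14 − 13) − 0 = 1, and there is no ∂_3, so H_2 = Z.

(K is a triangulation of the torus T^2.)

Hence the Betti numbers are b_0 = 1, b_1 = 2, b_2 = 1.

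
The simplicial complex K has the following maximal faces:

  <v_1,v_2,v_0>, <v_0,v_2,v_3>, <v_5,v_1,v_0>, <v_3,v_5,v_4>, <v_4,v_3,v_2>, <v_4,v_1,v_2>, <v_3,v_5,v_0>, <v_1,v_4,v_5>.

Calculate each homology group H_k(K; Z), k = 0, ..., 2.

H_0 = Z,  H_1 = 0,  H_2 = Z.

K has 6 vertices, 12 edges, 8 triangles.
rank ∂_0 = 0, rank ∂_1 = 5 ⇒ b_0 = 6 − 0 − 5 = 1; all invariant factors of ∂_1 are 1 so no torsion. So H_0 = Z.
rank ∂_1 = 5, rank ∂_2 = 7 ⇒ b_1 = 12 − 5 − 7 = 0; all invariant factors of ∂_2 are 1 so no torsion. So H_1 = 0.
rank ∂_2 = 7, rank ∂_3 = 0 ⇒ b_2 = 8 − 7 − 0 = 1. So H_2 = Z.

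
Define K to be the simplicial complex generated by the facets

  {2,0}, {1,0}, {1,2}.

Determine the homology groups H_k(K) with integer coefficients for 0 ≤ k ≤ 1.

K has 3 vertices, 3 edges.
rank ∂_0 = 0, rank ∂_1 = 2 ⇒ b_0 = 3 − 0 − 2 = 1; all invariant factors of ∂_1 are 1 so no torsion. So H_0 ≅ Z.
rank ∂_1 = 2, rank ∂_2 = 0 ⇒ b_1 = 3 − 2 − 0 = 1. So H_1 ≅ Z.

H_0 ≅ Z,  H_1 ≅ Z.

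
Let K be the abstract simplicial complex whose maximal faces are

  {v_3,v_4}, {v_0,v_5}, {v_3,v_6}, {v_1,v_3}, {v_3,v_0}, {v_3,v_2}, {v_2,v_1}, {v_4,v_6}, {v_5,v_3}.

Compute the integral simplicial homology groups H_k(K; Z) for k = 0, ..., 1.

H_0 = Z,  H_1 = Z^3.

We work with the vertex ordering v_0 < v_1 < v_2 < v_3 < v_4 < v_5 < v_6. The simplices of K, each written with vertices in increasing order, are:

  0-simplices (7): [v_0], [v_1], [v_2], [v_3], [v_4], [v_5], [v_6]
  1-simplices (9): [v_0,v_3], [v_0,v_5], [v_1,v_2], [v_1,v_3], [v_2,v_3], [v_3,v_4], [v_3,v_5], [v_3,v_6], [v_4,v_6]

giving chain groups C_0 ≅ Z^7, C_1 ≅ Z^9.

Boundary ∂_1: C_1 → C_0 sends each edge [p,q] (with p < q) to q − p. For instance
  ∂[v_4,v_6] = [v_6] − [v_4].
The resulting 7×9 matrix has rank 6, and its Smith normal form has invariant factors (1,1,1,1,1,1).

Reading off H_k = ker ∂_k / im ∂_{k+1}:

  H_0: rank C_0 − rank ∂_1 = 7 − 6 = 1, and the invariant factors of ∂_1 are all 1, so H_0 ≅ Z.
  H_1: rank ker ∂_1 − rank ∂_2 = (9 − 6) − 0 = 3, and there is no ∂_2, so H_1 ≅ Z^3.

(K is a triangulation of a wedge of 3 circles.)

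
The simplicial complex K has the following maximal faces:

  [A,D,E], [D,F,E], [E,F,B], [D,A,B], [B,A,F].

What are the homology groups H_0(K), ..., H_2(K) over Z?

We work with the vertex ordering A < B < D < E < F. The simplices of K, each written with vertices in increasing order, are:

  0-simplices (5): A, B, D, E, F
  1-simplices (10): AB, AD, AE, AF, BD, BE, BF, DE, DF, EF
  2-simplices (5): ABD, ABF, ADE, BEF, DEF

so the chain groups are C_0 ≅ Z^5, C_1 ≅ Z^10, C_2 ≅ Z^5.

∂_1: C_1 → C_0 maps an edge to its endpoints' difference, ∂[p,q] = q − p. For instance
  ∂AD = D − A.
This gives a 5×10 integer matrix of rank 4; reducing to Smith normal form yields diagonal entries (1,1,1,1).

Boundary ∂_2: C_2 → C_1 acts by ∂[p,q,r] = [q,r] − [p,r] + [p,q]. For instance
  ∂ABF = BF − AF + AB,
  ∂ADE = DE − AE + AD.
This gives a 10×5 integer matrix of rank 5; reducing to Smith normal form yields diagonal entries (1,1,1,1,1).

Reading off H_k = ker ∂_k / im ∂_{k+1}:

  H_0: rank C_0 − rank ∂_1 = 5 − 4 = 1, and the invariant factors of ∂_1 are all 1, so H_0 ≅ Z.
  H_1: rank ker ∂_1 − rank ∂_2 = (10 − 4) − 5 = 1, and the invariant factors of ∂_2 are all 1, so H_1 ≅ Z.
  H_2: rank ker ∂_2 − rank ∂_3 = (5 − 5) − 0 = 0, and there is no ∂_3, so H_2 ≅ 0.

(K is a triangulation of the Möbius band.)

H_0 ≅ Z,  H_1 ≅ Z,  H_2 = 0.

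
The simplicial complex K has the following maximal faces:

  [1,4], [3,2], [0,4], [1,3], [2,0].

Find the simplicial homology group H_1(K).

K has 5 vertices, 5 edges.
rank ∂_1 = 4, rank ∂_2 = 0 ⇒ b_1 = 5 − 4 − 0 = 1. So H_1 ≅ Z.

H_1 = Z.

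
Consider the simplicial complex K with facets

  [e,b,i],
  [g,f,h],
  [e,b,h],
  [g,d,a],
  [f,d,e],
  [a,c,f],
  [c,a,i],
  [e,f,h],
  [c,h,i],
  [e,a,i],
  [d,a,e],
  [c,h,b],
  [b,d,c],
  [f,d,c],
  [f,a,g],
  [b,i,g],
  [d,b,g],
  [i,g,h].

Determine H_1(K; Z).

H_1 ≅ Z ⊕ Z/2.

Take the total order a < b < c < d < e < f < g < h < i on the vertex set. Then K (dimension 2) consists of the simplices:

  0-simplices (9): a, b, c, d, e, f, g, h, i
  1-simplices (27): ac, ad, ae, af, ag, ai, bc, bd, be, bg, bh, bi, cd, cf, ch, ci, de, df, dg, ef, eh, ei, fg, fh, gh, gi, hi
  2-simplices (18): acf, aci, ade, adg, aei, afg, bcd, bch, bdg, beh, bei, bgi, cdf, chi, def, efh, fgh, ghi

giving chain groups C_0 ≅ Z^9, C_1 ≅ Z^27, C_2 ≅ Z^18.

∂_1: C_1 → C_0 maps an edge to its endpoints' difference, ∂[p,q] = q − p. For instance
  ∂bg = g − b.
The resulting 9×27 matrix has rank 8, and its Smith normal form has invariant factors (1,1,1,1,1,1,1,1).

The boundary map ∂_2: C_2 → C_1 sends each 2-simplex [p,q,r] to [q,r] − [p,r] + [p,q]. For instance
  ∂aci = ci − ai + ac,
  ∂bcd = cd − bd + bc.
This gives a 27×18 integer matrix of rank 18; reducing to Smith normal form yields diagonal entries (1,1,1,1,1,1,1,1,1,1,1,1,1,1,1,1,1,2).

Reading off H_k = ker ∂_k / im ∂_{k+1}:

  H_1: rank ker ∂_1 − rank ∂_2 = (27 − 8) − 18 = 1, and ∂_2 has invariant factor 2 > 1, so H_1 ≅ Z ⊕ Z/2.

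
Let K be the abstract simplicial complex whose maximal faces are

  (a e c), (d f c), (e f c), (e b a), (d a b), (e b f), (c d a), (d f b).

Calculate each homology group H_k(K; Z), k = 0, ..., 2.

H_0 ≅ Z,  H_1 = 0,  H_2 ≅ Z.

We work with the vertex ordering a < b < c < d < e < f. The simplices of K, each written with vertices in increasing order, are:

  0-simplices (6): a, b, c, d, e, f
  1-simplices (12): ab, ac, ad, ae, bd, be, bf, cd, ce, cf, df, ef
  2-simplices (8): abd, abe, acd, ace, bdf, bef, cdf, cef

Hence C_0 ≅ Z^6, C_1 ≅ Z^12, C_2 ≅ Z^8.

The boundary map ∂_1: C_1 → C_0 is given by ∂[p,q] = [q] − [p]. For instance
  ∂ab = b − a.
As a 6×12 matrix over Z this has rank 5, with invariant factors (1,1,1,1,1).

Boundary ∂_2: C_2 → C_1 maps a triangle to the signed sum of its edges. For instance
  ∂abe = be − ae + ab,
  ∂bdf = df − bf + bd.
As a 12×8 matrix over Z this has rank 7, with invariant factors (1,1,1,1,1,1,1).

Now H_k = ker ∂_k / im ∂_{k+1}, so:

  H_0: rank C_0 − rank ∂_1 = 6 − 5 = 1, and the invariant factors of ∂_1 are all 1, so H_0 ≅ Z.
  H_1: rank ker ∂_1 − rank ∂_2 = (12 − 5) − 7 = 0, and the invariant factors of ∂_2 are all 1, so H_1 ≅ 0.
  H_2: rank ker ∂_2 − rank ∂_3 = (8 − 7) − 0 = 1, and there is no ∂_3, so H_2 ≅ Z.

As a check, the Euler characteristic is 6 − 12 + 8 = 2, which agrees with 1 − 0 + 1 = 2.
(K is a triangulation of the 2-sphere S^2.)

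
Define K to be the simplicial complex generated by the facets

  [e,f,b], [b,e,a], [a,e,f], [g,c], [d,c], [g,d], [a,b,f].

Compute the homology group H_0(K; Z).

H_0 = Z^2.

Take the total order a < b < c < d < e < f < g on the vertex set. Then K (dimension 2) consists of the simplices:

  0-simplices (7): a, b, c, d, e, f, g
  1-simplices (9): ab, ae, af, be, bf, cd, cg, dg, ef
  2-simplices (4): abe, abf, aef, bef

Hence C_0 ≅ Z^7, C_1 ≅ Z^9, C_2 ≅ Z^4.

The boundary map ∂_1: C_1 → C_0 sends each edge [p,q] (with p < q) to q − p. For instance
  ∂ef = f − e.
As a 7×9 matrix over Z this has rank 5, with invariant factors (1,1,1,1,1).

The boundary map ∂_2: C_2 → C_1 sends each 2-simplex [p,q,r] to [q,r] − [p,r] + [p,q]. For instance
  ∂bef = ef − bf + be,
  ∂abf = bf − af + ab.
The 9×4 boundary matrix has rank 3 and Smith normal form diag(1,1,1).

From H_k ≅ ker(∂_k) / im(∂_{k+1}) we obtain:

  H_0: rank C_0 − rank ∂_1 = 7 − 5 = 2, and the invariant factors of ∂_1 are all 1, so H_0 ≅ Z^2.

(K is a triangulation of the disjoint union of the 2-sphere S^2 and the circle S^1.)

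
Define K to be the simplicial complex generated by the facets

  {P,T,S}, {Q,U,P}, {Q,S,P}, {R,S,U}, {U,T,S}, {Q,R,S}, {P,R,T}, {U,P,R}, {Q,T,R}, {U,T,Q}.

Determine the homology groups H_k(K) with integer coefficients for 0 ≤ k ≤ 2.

Fix the vertex order P < Q < R < S < T < U and write every simplex with vertices in increasing order. Then dim K = 2 and the simplices of K are:

  0-simplices (6): P, Q, R, S, T, U
  1-simplices (15): PQ, PR, PS, PT, PU, QR, QS, QT, QU, RS, RT, RU, ST, SU, TU
  2-simplices (10): PQS, PQU, PRT, PRU, PST, QRS, QRT, QTU, RSU, STU

so the chain groups are C_0 ≅ Z^6, C_1 ≅ Z^15, C_2 ≅ Z^10.

Boundary ∂_1: C_1 → C_0 sends each edge [p,q] (with p < q) to q − p. For instance
  ∂PS = S − P.
As a 6×15 matrix over Z this has rank 5, with invariant factors (1,1,1,1,1).

∂_2: C_2 → C_1 acts by ∂[p,q,r] = [q,r] − [p,r] + [p,q]. For instance
  ∂PQU = QU − PU + PQ,
  ∂PRU = RU − PU + PR.
As a 15×10 matrix over Z this has rank 10, with invariant factors (1,1,1,1,1,1,1,1,1,2).

Computing H_k = (kernel of ∂_k) / (image of ∂_{k+1}):

  H_0: rank C_0 − rank ∂_1 = 6 − 5 = 1, and the invariant factors of ∂_1 are all 1, so H_0 = Z.
  H_1: rank ker ∂_1 − rank ∂_2 = (15 − 5) − 10 = 0, and ∂_2 has invariant factor 2 > 1, so H_1 = Z_2.
  H_2: rank ker ∂_2 − rank ∂_3 = (10 − 10) − 0 = 0, and there is no ∂_3, so H_2 = 0.

As a check, the Euler characteristic is 6 − 15 + 10 = 1, which agrees with 1 − 0 + 0 = 1.

H_0 ≅ Z,  H_1 ≅ Z_2,  H_2 = 0.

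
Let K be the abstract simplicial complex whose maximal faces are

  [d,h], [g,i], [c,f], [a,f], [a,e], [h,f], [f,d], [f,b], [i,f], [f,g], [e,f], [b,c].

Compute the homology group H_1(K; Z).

H_1 ≅ Z^4.

Take the total order a < b < c < d < e < f < g < h < i on the vertex set. Then K (dimension 1) consists of the simplices:

  0-simplices (9): a, b, c, d, e, f, g, h, i
  1-simplices (12): ae, af, bc, bf, cf, df, dh, ef, fg, fh, fi, gi

so the chain groups are C_0 ≅ Z^9, C_1 ≅ Z^12.

∂_1: C_1 → C_0 sends each edge [p,q] (with p < q) to q − p. For instance
  ∂bc = c − b.
The 9×12 boundary matrix has rank 8 and Smith normal form diag(1,1,1,1,1,1,1,1).

Now H_k = ker ∂_k / im ∂_{k+1}, so:

  H_1: rank ker ∂_1 − rank ∂_2 = (12 − 8) − 0 = 4, and there is no ∂_2, so H_1 ≅ Z^4.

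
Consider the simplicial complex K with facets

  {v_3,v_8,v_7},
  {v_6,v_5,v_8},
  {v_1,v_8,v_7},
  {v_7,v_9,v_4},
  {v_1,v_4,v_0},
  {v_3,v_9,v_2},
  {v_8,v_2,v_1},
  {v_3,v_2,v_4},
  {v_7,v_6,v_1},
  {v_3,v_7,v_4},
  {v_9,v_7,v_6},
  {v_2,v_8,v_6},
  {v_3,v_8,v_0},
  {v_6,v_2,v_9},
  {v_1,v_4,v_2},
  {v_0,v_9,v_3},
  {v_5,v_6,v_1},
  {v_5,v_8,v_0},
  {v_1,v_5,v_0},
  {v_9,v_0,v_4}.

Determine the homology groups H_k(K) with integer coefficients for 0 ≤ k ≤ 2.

K has 10 vertices, 30 edges, 20 triangles.
rank ∂_0 = 0, rank ∂_1 = 9 ⇒ b_0 = 10 − 0 − 9 = 1; all invariant factors of ∂_1 are 1 so no torsion. So H_0 ≅ Z.
rank ∂_1 = 9, rank ∂_2 = 20 ⇒ b_1 = 30 − 9 − 20 = 1; ∂_2 has invariant factor(s) [2] giving torsion. So H_1 ≅ Z ⊕ Z/2.
rank ∂_2 = 20, rank ∂_3 = 0 ⇒ b_2 = 20 − 20 − 0 = 0. So H_2 ≅ 0.

H_0 = Z,  H_1 = Z ⊕ Z/2,  H_2 = 0.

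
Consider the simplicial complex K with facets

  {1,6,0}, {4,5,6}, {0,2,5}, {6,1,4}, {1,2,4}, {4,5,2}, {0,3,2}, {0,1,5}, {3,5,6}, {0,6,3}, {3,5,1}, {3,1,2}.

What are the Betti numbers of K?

b_0 = 1, b_1 = 0, b_2 = 0.

We work with the vertex ordering 0 < 1 < 2 < 3 < 4 < 5 < 6. The simplices of K, each written with vertices in increasing order, are:

  0-simplices (7): [0], [1], [2], [3], [4], [5], [6]
  1-simplices (18): [0,1], [0,2], [0,3], [0,5], [0,6], [1,2], [1,3], [1,4], [1,5], [1,6], [2,3], [2,4], [2,5], [3,5], [3,6], [4,5], [4,6], [5,6]
  2-simplices (12): [0,1,5], [0,1,6], [0,2,3], [0,2,5], [0,3,6], [1,2,3], [1,2,4], [1,3,5], [1,4,6], [2,4,5], [3,5,6], [4,5,6]

giving chain groups C_0 ≅ Z^7, C_1 ≅ Z^18, C_2 ≅ Z^12.

Boundary ∂_1: C_1 → C_0 maps an edge to its endpoints' difference, ∂[p,q] = q − p. For instance
  ∂[2,3] = [3] − [2].
The 7×18 boundary matrix has rank 6 and Smith normal form diag(1,1,1,1,1,1).

The boundary map ∂_2: C_2 → C_1 maps a triangle to the signed sum of its edges. For instance
  ∂[4,5,6] = [5,6] − [4,6] + [4,5],
  ∂[0,1,5] = [1,5] − [0,5] + [0,1].
The 18×12 boundary matrix has rank 12 and Smith normal form diag(1,1,1,1,1,1,1,1,1,1,1,2).

Computing H_k = (kernel of ∂_k) / (image of ∂_{k+1}):

  H_0: rank C_0 − rank ∂_1 = 7 − 6 = 1, and the invariant factors of ∂_1 are all 1, so H_0 = Z.
  H_1: rank ker ∂_1 − rank ∂_2 = (18 − 6) − 12 = 0, and ∂_2 has invariant factor 2 > 1, so H_1 = Z_2.
  H_2: rank ker ∂_2 − rank ∂_3 = (12 − 12) − 0 = 0, and there is no ∂_3, so H_2 = 0.

As a check, the Euler characteristic is 7 − 18 + 12 = 1, which agrees with 1 − 0 + 0 = 1.
(K is a triangulation of the real projective plane RP^2.)

Hence the Betti numbers are b_0 = 1, b_1 = 0, b_2 = 0.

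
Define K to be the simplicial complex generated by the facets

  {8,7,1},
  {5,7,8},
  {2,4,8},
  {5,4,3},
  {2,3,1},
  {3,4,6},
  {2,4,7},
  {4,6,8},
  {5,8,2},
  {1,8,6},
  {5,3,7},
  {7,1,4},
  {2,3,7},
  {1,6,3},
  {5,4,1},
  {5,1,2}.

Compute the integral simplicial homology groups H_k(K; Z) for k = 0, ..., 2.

Take the total order 1 < 2 < 3 < 4 < 5 < 6 < 7 < 8 on the vertex set. Then K (dimension 2) consists of the simplices:

  0-simplices (8): [1], [2], [3], [4], [5], [6], [7], [8]
  1-simplices (24): (24 of them)
  2-simplices (16): [1,2,3], [1,2,5], [1,3,6], [1,4,5], [1,4,7], [1,6,8], [1,7,8], [2,3,7], [2,4,7], [2,4,8], [2,5,8], [3,4,5], [3,4,6], [3,5,7], [4,6,8], [5,7,8]

Hence C_0 ≅ Z^8, C_1 ≅ Z^24, C_2 ≅ Z^16.

∂_1: C_1 → C_0 sends each edge [p,q] (with p < q) to q − p. For instance
  ∂[4,8] = [8] − [4].
The 8×24 boundary matrix has rank 7 and Smith normal form diag(1,1,1,1,1,1,1).

The boundary map ∂_2: C_2 → C_1 sends each 2-simplex [p,q,r] to [q,r] − [p,r] + [p,q]. For instance
  ∂[2,4,8] = [4,8] − [2,8] + [2,4],
  ∂[1,3,6] = [3,6] − [1,6] + [1,3].
This gives a 24×16 integer matrix of rank 15; reducing to Smith normal form yields diagonal entries (1,1,1,1,1,1,1,1,1,1,1,1,1,1,1).

Now H_k = ker ∂_k / im ∂_{k+1}, so:

  H_0: rank C_0 − rank ∂_1 = 8 − 7 = 1, and the invariant factors of ∂_1 are all 1, so H_0 = Z.
  H_1: rank ker ∂_1 − rank ∂_2 = (24 − 7) − 15 = 2, and the invariant factors of ∂_2 are all 1, so H_1 = Z^2.
  H_2: rank ker ∂_2 − rank ∂_3 = (16 − 15) − 0 = 1, and there is no ∂_3, so H_2 = Z.

H_0 ≅ Z,  H_1 ≅ Z^2,  H_2 ≅ Z.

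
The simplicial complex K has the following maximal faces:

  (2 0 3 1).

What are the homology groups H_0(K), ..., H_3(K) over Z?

H_0 ≅ Z,  H_1 = 0,  H_2 = 0,  H_3 = 0.

Take the total order 0 < 1 < 2 < 3 on the vertex set. Then K (dimension 3) consists of the simplices:

  0-simplices (4): [0], [1], [2], [3]
  1-simplices (6): [0,1], [0,2], [0,3], [1,2], [1,3], [2,3]
  2-simplices (4): [0,1,2], [0,1,3], [0,2,3], [1,2,3]
  3-simplices (1): [0,1,2,3]

giving chain groups C_0 ≅ Z^4, C_1 ≅ Z^6, C_2 ≅ Z^4, C_3 ≅ Z^1.

The boundary map ∂_1: C_1 → C_0 is given by ∂[p,q] = [q] − [p].
As a 4×6 matrix over Z this has rank 3, with invariant factors (1,1,1).

Boundary ∂_2: C_2 → C_1 sends each 2-simplex [p,q,r] to [q,r] − [p,r] + [p,q]. For instance
  ∂[0,1,2] = [1,2] − [0,2] + [0,1],
  ∂[0,2,3] = [2,3] − [0,3] + [0,2].
This gives a 6×4 integer matrix of rank 3; reducing to Smith normal form yields diagonal entries (1,1,1).

Boundary ∂_3: C_3 → C_2 sends each 3-simplex σ to the alternating sum Σ_i (−1)^i (σ with its i-th vertex removed). For instance
  ∂[0,1,2,3] = [1,2,3] − [0,2,3] + [0,1,3] − [0,1,2].
This gives a 4×1 integer matrix of rank 1; reducing to Smith normal form yields diagonal entries (1).

Computing H_k = (kernel of ∂_k) / (image of ∂_{k+1}):

  H_0: rank C_0 − rank ∂_1 = 4 − 3 = 1, and the invariant factors of ∂_1 are all 1, so H_0 = Z.
  H_1: rank ker ∂_1 − rank ∂_2 = (6 − 3) − 3 = 0, and the invariant factors of ∂_2 are all 1, so H_1 = 0.
  H_2: rank ker ∂_2 − rank ∂_3 = (4 − 3) − 1 = 0, and the invariant factors of ∂_3 are all 1, so H_2 = 0.
  H_3: rank ker ∂_3 − rank ∂_4 = (1 − 1) − 0 = 0, and there is no ∂_4, so H_3 = 0.

As a check, the Euler characteristic is 4 − 6 + 4 − 1 = 1, which agrees with 1 − 0 + 0 − 0 = 1.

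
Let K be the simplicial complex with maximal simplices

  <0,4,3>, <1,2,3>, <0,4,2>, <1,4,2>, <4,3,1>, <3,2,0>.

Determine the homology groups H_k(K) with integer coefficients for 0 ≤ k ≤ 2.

Order the vertices as 0 < 1 < 2 < 3 < 4. Listing each simplex with vertices in this order, K has dimension 2 with simplices:

  0-simplices (5): [0], [1], [2], [3], [4]
  1-simplices (9): [0,2], [0,3], [0,4], [1,2], [1,3], [1,4], [2,3], [2,4], [3,4]
  2-simplices (6): [0,2,3], [0,2,4], [0,3,4], [1,2,3], [1,2,4], [1,3,4]

so the chain groups are C_0 ≅ Z^5, C_1 ≅ Z^9, C_2 ≅ Z^6.

Boundary ∂_1: C_1 → C_0 sends each edge [p,q] (with p < q) to q − p. For instance
  ∂[0,4] = [4] − [0].
As a 5×9 matrix over Z this has rank 4, with invariant factors (1,1,1,1).

Boundary ∂_2: C_2 → C_1 maps a triangle to the signed sum of its edges. For instance
  ∂[0,2,3] = [2,3] − [0,3] + [0,2],
  ∂[1,3,4] = [3,4] − [1,4] + [1,3].
As a 9×6 matrix over Z this has rank 5, with invariant factors (1,1,1,1,1).

Computing H_k = (kernel of ∂_k) / (image of ∂_{k+1}):

  H_0: rank C_0 − rank ∂_1 = 5 − 4 = 1, and the invariant factors of ∂_1 are all 1, so H_0 ≅ Z.
  H_1: rank ker ∂_1 − rank ∂_2 = (9 − 4) − 5 = 0, and the invariant factors of ∂_2 are all 1, so H_1 ≅ 0.
  H_2: rank ker ∂_2 − rank ∂_3 = (6 − 5) − 0 = 1, and there is no ∂_3, so H_2 ≅ Z.

(K is a triangulation of the 2-sphere S^2.)

H_0 = Z,  H_1 = 0,  H_2 = Z.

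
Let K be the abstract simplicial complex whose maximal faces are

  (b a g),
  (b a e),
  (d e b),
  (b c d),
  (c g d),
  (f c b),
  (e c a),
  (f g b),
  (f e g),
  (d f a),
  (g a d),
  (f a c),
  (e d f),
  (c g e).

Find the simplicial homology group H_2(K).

Order the vertices as a < b < c < d < e < f < g. Listing each simplex with vertices in this order, K has dimension 2 with simplices:

  0-simplices (7): a, b, c, d, e, f, g
  1-simplices (21): ab, ac, ad, ae, af, ag, bc, bd, be, bf, bg, cd, ce, cf, cg, de, df, dg, ef, eg, fg
  2-simplices (14): abe, abg, ace, acf, adf, adg, bcd, bcf, bde, bfg, cdg, ceg, def, efg

so the chain groups are C_0 ≅ Z^7, C_1 ≅ Z^21, C_2 ≅ Z^14.

Boundary ∂_1: C_1 → C_0 sends each edge [p,q] (with p < q) to q − p.
The 7×21 boundary matrix has rank 6 and Smith normal form diag(1,1,1,1,1,1).

∂_2: C_2 → C_1 maps a triangle to the signed sum of its edges. For instance
  ∂adf = df − af + ad,
  ∂bde = de − be + bd.
As a 21×14 matrix over Z this has rank 13, with invariant factors (1,1,1,1,1,1,1,1,1,1,1,1,1).

Reading off H_k = ker ∂_k / im ∂_{k+1}:

  H_2: rank ker ∂_2 − rank ∂_3 = (14 − 13) − 0 = 1, and there is no ∂_3, so H_2 = Z.

(K is a triangulation of the torus T^2.)

H_2 ≅ Z.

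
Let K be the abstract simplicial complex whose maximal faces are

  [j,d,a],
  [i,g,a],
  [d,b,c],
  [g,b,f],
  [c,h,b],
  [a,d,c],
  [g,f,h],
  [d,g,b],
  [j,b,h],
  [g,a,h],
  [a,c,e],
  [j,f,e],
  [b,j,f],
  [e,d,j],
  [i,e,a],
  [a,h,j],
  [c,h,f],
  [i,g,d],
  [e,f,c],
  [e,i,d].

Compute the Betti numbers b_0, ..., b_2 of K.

We work with the vertex ordering a < b < c < d < e < f < g < h < i < j. The simplices of K, each written with vertices in increasing order, are:

  0-simplices (10): a, b, c, d, e, f, g, h, i, j
  1-simplices (30): ac, ad, ae, ag, ah, ai, aj, bc, bd, bf, bg, bh, bj, cd, ce, cf, ch, de, dg, di, dj, ef, ei, ej, fg, fh, fj, gh, gi, hj
  2-simplices (20): acd, ace, adj, aei, agh, agi, ahj, bcd, bch, bdg, bfg, bfj, bhj, cef, cfh, dei, dej, dgi, efj, fgh

Hence C_0 ≅ Z^10, C_1 ≅ Z^30, C_2 ≅ Z^20.

∂_1: C_1 → C_0 is given by ∂[p,q] = [q] − [p]. For instance
  ∂di = i − d.
As a 10×30 matrix over Z this has rank 9, with invariant factors (1,1,1,1,1,1,1,1,1).

The boundary map ∂_2: C_2 → C_1 maps a triangle to the signed sum of its edges. For instance
  ∂bfg = fg − bg + bf,
  ∂dej = ej − dj + de.
The resulting 30×20 matrix has rank 20, and its Smith normal form has invariant factors (1,1,1,1,1,1,1,1,1,1,1,1,1,1,1,1,1,1,1,2).

Computing H_k = (kernel of ∂_k) / (image of ∂_{k+1}):

  H_0: rank C_0 − rank ∂_1 = 10 − 9 = 1, and the invariant factors of ∂_1 are all 1, so H_0 ≅ Z.
  H_1: rank ker ∂_1 − rank ∂_2 = (30 − 9) − 20 = 1, and ∂_2 has invariant factor 2 > 1, so H_1 ≅ Z ⊕ Z/2.
  H_2: rank ker ∂_2 − rank ∂_3 = (20 − 20) − 0 = 0, and there is no ∂_3, so H_2 ≅ 0.

Hence the Betti numbers are b_0 = 1, b_1 = 1, b_2 = 0.

b_0 = 1, b_1 = 1, b_2 = 0.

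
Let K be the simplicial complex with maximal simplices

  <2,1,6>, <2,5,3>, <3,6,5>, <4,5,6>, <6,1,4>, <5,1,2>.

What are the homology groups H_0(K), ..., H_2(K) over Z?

H_0 ≅ Z,  H_1 ≅ Z,  H_2 = 0.

Order the vertices as 1 < 2 < 3 < 4 < 5 < 6. Listing each simplex with vertices in this order, K has dimension 2 with simplices:

  0-simplices (6): [1], [2], [3], [4], [5], [6]
  1-simplices (12): [1,2], [1,4], [1,5], [1,6], [2,3], [2,5], [2,6], [3,5], [3,6], [4,5], [4,6], [5,6]
  2-simplices (6): [1,2,5], [1,2,6], [1,4,6], [2,3,5], [3,5,6], [4,5,6]

so the chain groups are C_0 ≅ Z^6, C_1 ≅ Z^12, C_2 ≅ Z^6.

The boundary map ∂_1: C_1 → C_0 is given by ∂[p,q] = [q] − [p]. For instance
  ∂[1,4] = [4] − [1].
The resulting 6×12 matrix has rank 5, and its Smith normal form has invariant factors (1,1,1,1,1).

∂_2: C_2 → C_1 sends each 2-simplex [p,q,r] to [q,r] − [p,r] + [p,q]. For instance
  ∂[2,3,5] = [3,5] − [2,5] + [2,3],
  ∂[1,2,6] = [2,6] − [1,6] + [1,2].
The resulting 12×6 matrix has rank 6, and its Smith normal form has invariant factors (1,1,1,1,1,1).

From H_k ≅ ker(∂_k) / im(∂_{k+1}) we obtain:

  H_0: rank C_0 − rank ∂_1 = 6 − 5 = 1, and the invariant factors of ∂_1 are all 1, so H_0 = Z.
  H_1: rank ker ∂_1 − rank ∂_2 = (12 − 5) − 6 = 1, and the invariant factors of ∂_2 are all 1, so H_1 = Z.
  H_2: rank ker ∂_2 − rank ∂_3 = (6 − 6) − 0 = 0, and there is no ∂_3, so H_2 = 0.

(K is a triangulation of the cylinder S^1 x I.)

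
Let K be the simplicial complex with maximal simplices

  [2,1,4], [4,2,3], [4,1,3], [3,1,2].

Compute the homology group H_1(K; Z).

K has 4 vertices, 6 edges, 4 triangles.
rank ∂_1 = 3, rank ∂_2 = 3 ⇒ b_1 = 6 − 3 − 3 = 0; all invariant factors of ∂_2 are 1 so no torsion. So H_1 ≅ 0.

H_1 = 0.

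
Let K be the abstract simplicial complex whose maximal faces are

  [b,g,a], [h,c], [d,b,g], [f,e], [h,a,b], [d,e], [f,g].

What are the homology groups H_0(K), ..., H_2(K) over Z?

K has 8 vertices, 11 edges, 3 triangles.
rank ∂_0 = 0, rank ∂_1 = 7 ⇒ b_0 = 8 − 0 − 7 = 1; all invariant factors of ∂_1 are 1 so no torsion. So H_0 = Z.
rank ∂_1 = 7, rank ∂_2 = 3 ⇒ b_1 = 11 − 7 − 3 = 1; all invariant factors of ∂_2 are 1 so no torsion. So H_1 = Z.
rank ∂_2 = 3, rank ∂_3 = 0 ⇒ b_2 = 3 − 3 − 0 = 0. So H_2 = 0.

H_0 = Z,  H_1 = Z,  H_2 = 0.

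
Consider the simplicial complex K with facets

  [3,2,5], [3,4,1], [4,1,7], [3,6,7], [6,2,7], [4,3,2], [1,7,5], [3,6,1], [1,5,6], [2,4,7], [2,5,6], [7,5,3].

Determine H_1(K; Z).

Order the vertices as 1 < 2 < 3 < 4 < 5 < 6 < 7. Listing each simplex with vertices in this order, K has dimension 2 with simplices:

  0-simplices (7): [1], [2], [3], [4], [5], [6], [7]
  1-simplices (18): [1,3], [1,4], [1,5], [1,6], [1,7], [2,3], [2,4], [2,5], [2,6], [2,7], [3,4], [3,5], [3,6], [3,7], [4,7], [5,6], [5,7], [6,7]
  2-simplices (12): [1,3,4], [1,3,6], [1,4,7], [1,5,6], [1,5,7], [2,3,4], [2,3,5], [2,4,7], [2,5,6], [2,6,7], [3,5,7], [3,6,7]

giving chain groups C_0 ≅ Z^7, C_1 ≅ Z^18, C_2 ≅ Z^12.

The boundary map ∂_1: C_1 → C_0 maps an edge to its endpoints' difference, ∂[p,q] = q − p. For instance
  ∂[2,7] = [7] − [2].
The 7×18 boundary matrix has rank 6 and Smith normal form diag(1,1,1,1,1,1).

The boundary map ∂_2: C_2 → C_1 sends each 2-simplex [p,q,r] to [q,r] − [p,r] + [p,q]. For instance
  ∂[1,5,6] = [5,6] − [1,6] + [1,5],
  ∂[1,3,4] = [3,4] − [1,4] + [1,3].
This gives a 18×12 integer matrix of rank 12; reducing to Smith normal form yields diagonal entries (1,1,1,1,1,1,1,1,1,1,1,2).

From H_k ≅ ker(∂_k) / im(∂_{k+1}) we obtain:

  H_1: rank ker ∂_1 − rank ∂_2 = (18 − 6) − 12 = 0, and ∂_2 has invariant factor 2 > 1, so H_1 = Z/2.

H_1 ≅ Z/2.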